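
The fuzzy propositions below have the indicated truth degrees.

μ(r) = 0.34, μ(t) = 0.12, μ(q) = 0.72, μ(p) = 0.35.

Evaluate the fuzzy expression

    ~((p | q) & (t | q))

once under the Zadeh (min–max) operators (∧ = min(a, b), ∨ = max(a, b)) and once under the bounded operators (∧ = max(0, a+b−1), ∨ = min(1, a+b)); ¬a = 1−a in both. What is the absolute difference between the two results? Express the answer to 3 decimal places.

0.120

Under Zadeh (min–max):
  p | q = max(a, b) on (0.35, 0.72) = 0.72
  t | q = max(a, b) on (0.12, 0.72) = 0.72
  (p | q) & (t | q) = min(a, b) on (0.72, 0.72) = 0.72
  ~((p | q) & (t | q)) = 1 − 0.72 = 0.28
  → value = 0.2800
Under bounded:
  p | q = min(1, a+b) on (0.35, 0.72) = 1.00
  t | q = min(1, a+b) on (0.12, 0.72) = 0.84
  (p | q) & (t | q) = max(0, a+b−1) on (1.00, 0.84) = 0.84
  ~((p | q) & (t | q)) = 1 − 0.84 = 0.16
  → value = 0.1600
|0.2800 − 0.1600| = 0.120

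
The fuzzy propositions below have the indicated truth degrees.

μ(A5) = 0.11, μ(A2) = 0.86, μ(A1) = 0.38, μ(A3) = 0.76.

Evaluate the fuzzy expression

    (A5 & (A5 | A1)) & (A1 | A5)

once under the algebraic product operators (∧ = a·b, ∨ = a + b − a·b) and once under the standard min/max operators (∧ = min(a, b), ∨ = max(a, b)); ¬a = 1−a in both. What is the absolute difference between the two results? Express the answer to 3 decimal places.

Under algebraic product:
  A5 | A1 = a + b − a·b on (0.1100, 0.3800) = 0.4482
  A5 & (A5 | A1) = a·b on (0.1100, 0.4482) = 0.0493
  A1 | A5 = a + b − a·b on (0.3800, 0.1100) = 0.4482
  (A5 & (A5 | A1)) & (A1 | A5) = a·b on (0.0493, 0.4482) = 0.0221
  → value = 0.0221
Under standard min/max:
  A5 | A1 = max(a, b) on (0.11, 0.38) = 0.38
  A5 & (A5 | A1) = min(a, b) on (0.11, 0.38) = 0.11
  A1 | A5 = max(a, b) on (0.38, 0.11) = 0.38
  (A5 & (A5 | A1)) & (A1 | A5) = min(a, b) on (0.11, 0.38) = 0.11
  → value = 0.1100
|0.0221 − 0.1100| = 0.088

0.088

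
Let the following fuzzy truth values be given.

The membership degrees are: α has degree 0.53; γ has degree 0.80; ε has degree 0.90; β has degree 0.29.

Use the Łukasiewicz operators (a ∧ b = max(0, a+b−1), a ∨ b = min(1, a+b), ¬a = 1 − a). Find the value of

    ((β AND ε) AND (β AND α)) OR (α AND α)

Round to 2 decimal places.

0.06

β AND ε = max(0, a+b−1) on (0.29, 0.90) = 0.19
β AND α = max(0, a+b−1) on (0.29, 0.53) = 0.00
(β AND ε) AND (β AND α) = max(0, a+b−1) on (0.19, 0.00) = 0.00
α AND α = max(0, a+b−1) on (0.53, 0.53) = 0.06
((β AND ε) AND (β AND α)) OR (α AND α) = min(1, a+b) on (0.00, 0.06) = 0.06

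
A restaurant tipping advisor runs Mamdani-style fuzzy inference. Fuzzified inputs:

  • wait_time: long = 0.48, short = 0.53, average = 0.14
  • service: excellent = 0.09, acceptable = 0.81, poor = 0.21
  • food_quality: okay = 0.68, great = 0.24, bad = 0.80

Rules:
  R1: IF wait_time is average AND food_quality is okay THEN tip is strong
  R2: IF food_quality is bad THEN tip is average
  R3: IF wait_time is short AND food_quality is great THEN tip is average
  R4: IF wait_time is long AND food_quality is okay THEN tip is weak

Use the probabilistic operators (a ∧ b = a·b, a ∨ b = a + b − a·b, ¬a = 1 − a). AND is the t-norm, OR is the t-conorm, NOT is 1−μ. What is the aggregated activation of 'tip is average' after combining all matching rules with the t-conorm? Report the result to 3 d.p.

0.825

R1: average=0.14, okay=0.68; AND[a·b] → w = 0.0952
R2: bad=0.80 → w = 0.8000
R3: short=0.53, great=0.24; AND[a·b] → w = 0.1272
R4: long=0.48, okay=0.68; AND[a·b] → w = 0.3264
Rules with consequent 'average': {R2, R3} → strengths 0.8000, 0.1272
Aggregate via t-conorm [a + b − a·b]: 0.8254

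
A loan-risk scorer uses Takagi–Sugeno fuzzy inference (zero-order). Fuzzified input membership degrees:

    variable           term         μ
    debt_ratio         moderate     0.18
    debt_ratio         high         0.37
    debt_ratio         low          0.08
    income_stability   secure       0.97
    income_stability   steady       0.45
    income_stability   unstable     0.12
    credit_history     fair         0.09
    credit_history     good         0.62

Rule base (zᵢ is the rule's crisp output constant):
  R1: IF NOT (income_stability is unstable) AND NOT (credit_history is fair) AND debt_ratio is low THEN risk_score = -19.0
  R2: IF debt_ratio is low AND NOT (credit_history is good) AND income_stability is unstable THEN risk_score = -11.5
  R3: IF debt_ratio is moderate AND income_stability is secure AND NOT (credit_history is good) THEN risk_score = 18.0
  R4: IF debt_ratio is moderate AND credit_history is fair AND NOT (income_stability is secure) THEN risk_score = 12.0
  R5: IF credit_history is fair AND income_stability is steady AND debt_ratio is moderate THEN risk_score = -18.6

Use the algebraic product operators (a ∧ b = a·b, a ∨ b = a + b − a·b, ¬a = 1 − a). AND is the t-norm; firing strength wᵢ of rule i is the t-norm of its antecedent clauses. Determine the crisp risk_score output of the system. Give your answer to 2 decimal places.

R1 (z=-19.0): ¬unstable=1−0.12=0.88, ¬fair=1−0.09=0.91, low=0.08; AND[a·b] → w = 0.0641
R2 (z=-11.5): low=0.08, ¬good=1−0.62=0.38, unstable=0.12; AND[a·b] → w = 0.0036
R3 (z=18.0): moderate=0.18, secure=0.97, ¬good=1−0.62=0.38; AND[a·b] → w = 0.0663
R4 (z=12.0): moderate=0.18, fair=0.09, ¬secure=1−0.97=0.03; AND[a·b] → w = 0.0005
R5 (z=-18.6): fair=0.09, steady=0.45, moderate=0.18; AND[a·b] → w = 0.0073
Weighted average = (0.0641·-19.0 + 0.0036·-11.5 + 0.0663·18.0 + 0.0005·12.0 + 0.0073·-18.6) / (0.0641 + 0.0036 + 0.0663 + 0.0005 + 0.0073)
  = -0.1947 / 0.1418 = -1.37

-1.37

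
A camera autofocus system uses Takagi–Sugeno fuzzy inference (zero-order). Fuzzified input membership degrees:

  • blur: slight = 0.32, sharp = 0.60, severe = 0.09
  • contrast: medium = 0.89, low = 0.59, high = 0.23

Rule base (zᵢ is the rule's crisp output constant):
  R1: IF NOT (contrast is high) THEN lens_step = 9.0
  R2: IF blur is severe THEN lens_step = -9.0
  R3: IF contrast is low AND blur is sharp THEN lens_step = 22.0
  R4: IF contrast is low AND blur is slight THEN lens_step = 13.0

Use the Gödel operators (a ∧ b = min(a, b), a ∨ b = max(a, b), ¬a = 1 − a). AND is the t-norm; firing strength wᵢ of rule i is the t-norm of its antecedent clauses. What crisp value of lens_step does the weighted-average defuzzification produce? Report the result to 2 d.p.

13.14

R1 (z=9.0): ¬high=1−0.23=0.77 → w = 0.77
R2 (z=-9.0): severe=0.09 → w = 0.09
R3 (z=22.0): low=0.59, sharp=0.60; AND[min(a, b)] → w = 0.59
R4 (z=13.0): low=0.59, slight=0.32; AND[min(a, b)] → w = 0.32
Weighted average = (0.77·9.0 + 0.09·-9.0 + 0.59·22.0 + 0.32·13.0) / (0.77 + 0.09 + 0.59 + 0.32)
  = 23.2600 / 1.7700 = 13.14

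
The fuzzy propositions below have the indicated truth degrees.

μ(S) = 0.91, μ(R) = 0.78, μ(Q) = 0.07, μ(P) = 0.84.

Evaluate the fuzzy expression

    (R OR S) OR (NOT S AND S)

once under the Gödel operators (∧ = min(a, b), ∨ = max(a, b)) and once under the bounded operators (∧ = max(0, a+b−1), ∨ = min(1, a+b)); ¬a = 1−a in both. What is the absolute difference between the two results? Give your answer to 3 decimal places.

Under Gödel:
  R OR S = max(a, b) on (0.78, 0.91) = 0.91
  NOT S = 1 − 0.91 = 0.09
  NOT S AND S = min(a, b) on (0.09, 0.91) = 0.09
  (R OR S) OR (NOT S AND S) = max(a, b) on (0.91, 0.09) = 0.91
  → value = 0.9100
Under bounded:
  R OR S = min(1, a+b) on (0.78, 0.91) = 1.00
  NOT S = 1 − 0.91 = 0.09
  NOT S AND S = max(0, a+b−1) on (0.09, 0.91) = 0.00
  (R OR S) OR (NOT S AND S) = min(1, a+b) on (1.00, 0.00) = 1.00
  → value = 1.0000
|0.9100 − 1.0000| = 0.090

0.090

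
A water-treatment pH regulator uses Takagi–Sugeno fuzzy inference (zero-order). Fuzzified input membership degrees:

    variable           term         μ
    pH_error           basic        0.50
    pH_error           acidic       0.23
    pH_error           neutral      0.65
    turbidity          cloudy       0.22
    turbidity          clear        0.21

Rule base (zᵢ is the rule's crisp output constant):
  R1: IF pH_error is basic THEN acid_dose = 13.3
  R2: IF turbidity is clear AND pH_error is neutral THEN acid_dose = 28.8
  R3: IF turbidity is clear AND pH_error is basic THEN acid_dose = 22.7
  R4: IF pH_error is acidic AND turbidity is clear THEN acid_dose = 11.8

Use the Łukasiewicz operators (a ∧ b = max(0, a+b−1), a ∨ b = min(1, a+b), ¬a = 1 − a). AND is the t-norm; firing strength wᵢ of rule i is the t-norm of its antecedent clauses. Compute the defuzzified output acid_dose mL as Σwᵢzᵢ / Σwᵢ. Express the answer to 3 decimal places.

R1 (z=13.3): basic=0.50 → w = 0.50
R2 (z=28.8): clear=0.21, neutral=0.65; AND[max(0, a+b−1)] → w = 0.00
R3 (z=22.7): clear=0.21, basic=0.50; AND[max(0, a+b−1)] → w = 0.00
R4 (z=11.8): acidic=0.23, clear=0.21; AND[max(0, a+b−1)] → w = 0.00
Weighted average = (0.50·13.3 + 0.00·28.8 + 0.00·22.7 + 0.00·11.8) / (0.50 + 0.00 + 0.00 + 0.00)
  = 6.6500 / 0.5000 = 13.300

13.300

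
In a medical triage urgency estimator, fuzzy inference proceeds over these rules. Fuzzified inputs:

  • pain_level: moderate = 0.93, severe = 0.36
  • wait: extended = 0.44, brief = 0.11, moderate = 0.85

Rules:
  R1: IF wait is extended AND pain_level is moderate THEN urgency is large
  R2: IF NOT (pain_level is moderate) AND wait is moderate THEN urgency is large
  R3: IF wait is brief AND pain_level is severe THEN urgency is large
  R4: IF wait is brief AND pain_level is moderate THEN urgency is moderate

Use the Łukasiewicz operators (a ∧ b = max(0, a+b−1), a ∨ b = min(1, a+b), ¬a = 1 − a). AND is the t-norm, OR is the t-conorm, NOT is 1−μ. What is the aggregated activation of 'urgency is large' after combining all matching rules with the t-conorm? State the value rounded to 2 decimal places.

R1: extended=0.44, moderate=0.93; AND[max(0, a+b−1)] → w = 0.37
R2: ¬moderate=1−0.93=0.07, moderate=0.85; AND[max(0, a+b−1)] → w = 0.00
R3: brief=0.11, severe=0.36; AND[max(0, a+b−1)] → w = 0.00
R4: brief=0.11, moderate=0.93; AND[max(0, a+b−1)] → w = 0.04
Rules with consequent 'large': {R1, R2, R3} → strengths 0.37, 0.00, 0.00
Aggregate via t-conorm [min(1, a+b)]: 0.37

0.37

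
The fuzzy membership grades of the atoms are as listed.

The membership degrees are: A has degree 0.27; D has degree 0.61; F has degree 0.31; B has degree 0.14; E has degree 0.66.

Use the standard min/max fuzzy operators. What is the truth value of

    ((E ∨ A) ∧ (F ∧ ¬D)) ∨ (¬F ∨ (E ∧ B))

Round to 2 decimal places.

E ∨ A = max(a, b) on (0.66, 0.27) = 0.66
¬D = 1 − 0.61 = 0.39
F ∧ ¬D = min(a, b) on (0.31, 0.39) = 0.31
(E ∨ A) ∧ (F ∧ ¬D) = min(a, b) on (0.66, 0.31) = 0.31
¬F = 1 − 0.31 = 0.69
E ∧ B = min(a, b) on (0.66, 0.14) = 0.14
¬F ∨ (E ∧ B) = max(a, b) on (0.69, 0.14) = 0.69
((E ∨ A) ∧ (F ∧ ¬D)) ∨ (¬F ∨ (E ∧ B)) = max(a, b) on (0.31, 0.69) = 0.69

0.69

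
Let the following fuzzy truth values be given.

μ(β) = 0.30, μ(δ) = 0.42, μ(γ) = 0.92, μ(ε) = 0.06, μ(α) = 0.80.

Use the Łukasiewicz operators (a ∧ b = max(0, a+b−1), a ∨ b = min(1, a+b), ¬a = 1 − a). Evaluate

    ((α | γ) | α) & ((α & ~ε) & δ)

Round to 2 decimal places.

0.16

α | γ = min(1, a+b) on (0.80, 0.92) = 1.00
(α | γ) | α = min(1, a+b) on (1.00, 0.80) = 1.00
~ε = 1 − 0.06 = 0.94
α & ~ε = max(0, a+b−1) on (0.80, 0.94) = 0.74
(α & ~ε) & δ = max(0, a+b−1) on (0.74, 0.42) = 0.16
((α | γ) | α) & ((α & ~ε) & δ) = max(0, a+b−1) on (1.00, 0.16) = 0.16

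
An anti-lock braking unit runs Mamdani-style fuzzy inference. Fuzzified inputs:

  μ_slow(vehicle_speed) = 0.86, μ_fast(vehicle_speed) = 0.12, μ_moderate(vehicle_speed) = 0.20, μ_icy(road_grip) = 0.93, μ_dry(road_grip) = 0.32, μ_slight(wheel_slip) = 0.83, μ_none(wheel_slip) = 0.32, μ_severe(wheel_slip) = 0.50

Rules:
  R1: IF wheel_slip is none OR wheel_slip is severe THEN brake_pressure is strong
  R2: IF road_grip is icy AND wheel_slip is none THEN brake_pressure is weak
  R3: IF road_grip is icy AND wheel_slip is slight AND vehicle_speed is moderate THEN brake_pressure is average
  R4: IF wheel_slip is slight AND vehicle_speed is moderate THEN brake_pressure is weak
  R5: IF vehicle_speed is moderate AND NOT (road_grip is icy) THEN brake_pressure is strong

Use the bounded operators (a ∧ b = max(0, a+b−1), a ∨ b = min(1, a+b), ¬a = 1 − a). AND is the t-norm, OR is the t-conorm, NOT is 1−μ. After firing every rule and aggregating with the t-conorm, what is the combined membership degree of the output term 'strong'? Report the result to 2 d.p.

R1: none=0.32, severe=0.50; OR[min(1, a+b)] → w = 0.82
R2: icy=0.93, none=0.32; AND[max(0, a+b−1)] → w = 0.25
R3: icy=0.93, slight=0.83, moderate=0.20; AND[max(0, a+b−1)] → w = 0.00
R4: slight=0.83, moderate=0.20; AND[max(0, a+b−1)] → w = 0.03
R5: moderate=0.20, ¬icy=1−0.93=0.07; AND[max(0, a+b−1)] → w = 0.00
Rules with consequent 'strong': {R1, R5} → strengths 0.82, 0.00
Aggregate via t-conorm [min(1, a+b)]: 0.82

0.82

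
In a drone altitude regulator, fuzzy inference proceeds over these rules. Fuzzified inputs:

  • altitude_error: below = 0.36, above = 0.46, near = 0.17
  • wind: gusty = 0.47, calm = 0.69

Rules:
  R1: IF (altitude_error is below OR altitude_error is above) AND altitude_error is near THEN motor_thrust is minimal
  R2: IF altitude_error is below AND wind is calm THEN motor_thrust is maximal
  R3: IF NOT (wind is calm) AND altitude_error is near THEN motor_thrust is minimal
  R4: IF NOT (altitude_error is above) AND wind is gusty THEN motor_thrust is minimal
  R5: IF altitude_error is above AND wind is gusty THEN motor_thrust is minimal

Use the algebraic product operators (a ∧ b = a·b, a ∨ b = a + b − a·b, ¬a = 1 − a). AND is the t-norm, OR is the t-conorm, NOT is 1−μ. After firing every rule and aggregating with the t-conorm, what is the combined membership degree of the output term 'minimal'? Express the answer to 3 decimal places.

R1: (below=0.36 OR above=0.46) = 0.6544; AND[a·b] with near=0.17 → w = 0.1112
R2: below=0.36, calm=0.69; AND[a·b] → w = 0.2484
R3: ¬calm=1−0.69=0.31, near=0.17; AND[a·b] → w = 0.0527
R4: ¬above=1−0.46=0.54, gusty=0.47; AND[a·b] → w = 0.2538
R5: above=0.46, gusty=0.47; AND[a·b] → w = 0.2162
Rules with consequent 'minimal': {R1, R3, R4, R5} → strengths 0.1112, 0.0527, 0.2538, 0.2162
Aggregate via t-conorm [a + b − a·b]: 0.5076

0.508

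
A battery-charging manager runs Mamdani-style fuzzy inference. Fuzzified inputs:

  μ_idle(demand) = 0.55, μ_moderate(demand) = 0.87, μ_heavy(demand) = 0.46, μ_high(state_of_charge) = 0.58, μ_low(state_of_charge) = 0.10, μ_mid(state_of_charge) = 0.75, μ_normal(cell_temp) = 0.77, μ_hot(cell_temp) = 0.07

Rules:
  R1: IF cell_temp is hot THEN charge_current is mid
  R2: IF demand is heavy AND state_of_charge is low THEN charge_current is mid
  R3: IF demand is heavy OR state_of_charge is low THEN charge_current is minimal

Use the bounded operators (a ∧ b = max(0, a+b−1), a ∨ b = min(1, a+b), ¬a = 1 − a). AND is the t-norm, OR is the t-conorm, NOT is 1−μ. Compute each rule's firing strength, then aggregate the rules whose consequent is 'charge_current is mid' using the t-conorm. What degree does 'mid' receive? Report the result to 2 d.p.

0.07

R1: hot=0.07 → w = 0.07
R2: heavy=0.46, low=0.10; AND[max(0, a+b−1)] → w = 0.00
R3: heavy=0.46, low=0.10; OR[min(1, a+b)] → w = 0.56
Rules with consequent 'mid': {R1, R2} → strengths 0.07, 0.00
Aggregate via t-conorm [min(1, a+b)]: 0.07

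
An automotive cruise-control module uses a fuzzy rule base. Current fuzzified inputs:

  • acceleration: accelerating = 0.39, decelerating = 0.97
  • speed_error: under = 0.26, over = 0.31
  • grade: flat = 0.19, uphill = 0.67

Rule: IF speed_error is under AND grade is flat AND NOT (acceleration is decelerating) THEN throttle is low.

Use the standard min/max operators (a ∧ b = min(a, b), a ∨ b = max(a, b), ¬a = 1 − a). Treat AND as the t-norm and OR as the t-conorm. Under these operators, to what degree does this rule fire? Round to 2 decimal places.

0.03

firing strength: under=0.26, flat=0.19, ¬decelerating=1−0.97=0.03; AND[min(a, b)] → w = 0.03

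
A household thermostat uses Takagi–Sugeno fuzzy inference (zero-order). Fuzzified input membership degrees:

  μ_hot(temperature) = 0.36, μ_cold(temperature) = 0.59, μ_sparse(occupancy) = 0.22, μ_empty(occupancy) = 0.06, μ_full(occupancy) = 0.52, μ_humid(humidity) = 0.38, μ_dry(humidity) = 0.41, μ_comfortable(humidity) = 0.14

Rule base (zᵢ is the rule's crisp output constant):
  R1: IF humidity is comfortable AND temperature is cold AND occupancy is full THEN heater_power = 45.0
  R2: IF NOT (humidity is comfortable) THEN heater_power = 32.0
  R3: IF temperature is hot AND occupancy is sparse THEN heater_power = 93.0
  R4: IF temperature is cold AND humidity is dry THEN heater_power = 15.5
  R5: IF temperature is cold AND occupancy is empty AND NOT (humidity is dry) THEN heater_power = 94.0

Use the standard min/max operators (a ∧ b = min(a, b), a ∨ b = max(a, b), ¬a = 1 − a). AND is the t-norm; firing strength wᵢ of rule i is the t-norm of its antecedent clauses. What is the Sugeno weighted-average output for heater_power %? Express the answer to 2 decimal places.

R1 (z=45.0): comfortable=0.14, cold=0.59, full=0.52; AND[min(a, b)] → w = 0.14
R2 (z=32.0): ¬comfortable=1−0.14=0.86 → w = 0.86
R3 (z=93.0): hot=0.36, sparse=0.22; AND[min(a, b)] → w = 0.22
R4 (z=15.5): cold=0.59, dry=0.41; AND[min(a, b)] → w = 0.41
R5 (z=94.0): cold=0.59, empty=0.06, ¬dry=1−0.41=0.59; AND[min(a, b)] → w = 0.06
Weighted average = (0.14·45.0 + 0.86·32.0 + 0.22·93.0 + 0.41·15.5 + 0.06·94.0) / (0.14 + 0.86 + 0.22 + 0.41 + 0.06)
  = 66.2750 / 1.6900 = 39.22

39.22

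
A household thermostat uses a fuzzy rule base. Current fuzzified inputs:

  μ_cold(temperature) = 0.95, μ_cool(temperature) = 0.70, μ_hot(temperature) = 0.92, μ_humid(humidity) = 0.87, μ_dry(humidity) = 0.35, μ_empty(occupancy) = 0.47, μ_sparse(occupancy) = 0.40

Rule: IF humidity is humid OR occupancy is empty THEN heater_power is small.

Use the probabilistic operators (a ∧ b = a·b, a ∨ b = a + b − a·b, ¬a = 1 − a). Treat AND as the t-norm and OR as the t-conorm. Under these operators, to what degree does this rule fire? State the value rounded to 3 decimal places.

firing strength: humid=0.87, empty=0.47; OR[a + b − a·b] → w = 0.9311

0.931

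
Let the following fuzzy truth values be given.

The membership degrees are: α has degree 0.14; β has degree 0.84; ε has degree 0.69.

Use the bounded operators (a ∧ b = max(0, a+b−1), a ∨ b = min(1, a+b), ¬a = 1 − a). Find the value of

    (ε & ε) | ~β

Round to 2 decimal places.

ε & ε = max(0, a+b−1) on (0.69, 0.69) = 0.38
~β = 1 − 0.84 = 0.16
(ε & ε) | ~β = min(1, a+b) on (0.38, 0.16) = 0.54

0.54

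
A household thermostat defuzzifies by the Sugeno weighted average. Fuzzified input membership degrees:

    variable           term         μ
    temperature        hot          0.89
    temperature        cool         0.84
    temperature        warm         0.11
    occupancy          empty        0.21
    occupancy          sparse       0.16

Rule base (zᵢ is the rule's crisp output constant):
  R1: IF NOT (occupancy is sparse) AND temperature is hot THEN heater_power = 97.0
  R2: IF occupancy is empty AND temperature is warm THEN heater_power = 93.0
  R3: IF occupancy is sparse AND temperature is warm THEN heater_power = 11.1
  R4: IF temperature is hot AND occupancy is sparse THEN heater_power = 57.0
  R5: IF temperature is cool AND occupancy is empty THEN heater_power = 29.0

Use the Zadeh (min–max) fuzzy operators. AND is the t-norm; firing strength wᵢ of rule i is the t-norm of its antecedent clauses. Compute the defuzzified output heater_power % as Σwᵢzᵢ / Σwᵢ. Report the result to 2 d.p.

75.62

R1 (z=97.0): ¬sparse=1−0.16=0.84, hot=0.89; AND[min(a, b)] → w = 0.84
R2 (z=93.0): empty=0.21, warm=0.11; AND[min(a, b)] → w = 0.11
R3 (z=11.1): sparse=0.16, warm=0.11; AND[min(a, b)] → w = 0.11
R4 (z=57.0): hot=0.89, sparse=0.16; AND[min(a, b)] → w = 0.16
R5 (z=29.0): cool=0.84, empty=0.21; AND[min(a, b)] → w = 0.21
Weighted average = (0.84·97.0 + 0.11·93.0 + 0.11·11.1 + 0.16·57.0 + 0.21·29.0) / (0.84 + 0.11 + 0.11 + 0.16 + 0.21)
  = 108.1410 / 1.4300 = 75.62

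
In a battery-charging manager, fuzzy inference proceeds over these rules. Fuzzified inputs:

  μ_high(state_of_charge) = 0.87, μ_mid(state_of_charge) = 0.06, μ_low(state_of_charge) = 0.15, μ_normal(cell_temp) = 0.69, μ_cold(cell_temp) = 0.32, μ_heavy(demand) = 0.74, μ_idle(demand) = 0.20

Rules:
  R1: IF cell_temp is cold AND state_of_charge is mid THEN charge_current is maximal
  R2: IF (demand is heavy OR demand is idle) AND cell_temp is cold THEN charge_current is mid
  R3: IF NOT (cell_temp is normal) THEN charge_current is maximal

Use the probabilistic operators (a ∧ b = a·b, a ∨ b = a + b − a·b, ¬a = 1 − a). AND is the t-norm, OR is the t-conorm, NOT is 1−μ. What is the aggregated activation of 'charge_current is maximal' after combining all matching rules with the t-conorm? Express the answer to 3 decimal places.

0.323

R1: cold=0.32, mid=0.06; AND[a·b] → w = 0.0192
R2: (heavy=0.74 OR idle=0.20) = 0.7920; AND[a·b] with cold=0.32 → w = 0.2534
R3: ¬normal=1−0.69=0.31 → w = 0.3100
Rules with consequent 'maximal': {R1, R3} → strengths 0.0192, 0.3100
Aggregate via t-conorm [a + b − a·b]: 0.3232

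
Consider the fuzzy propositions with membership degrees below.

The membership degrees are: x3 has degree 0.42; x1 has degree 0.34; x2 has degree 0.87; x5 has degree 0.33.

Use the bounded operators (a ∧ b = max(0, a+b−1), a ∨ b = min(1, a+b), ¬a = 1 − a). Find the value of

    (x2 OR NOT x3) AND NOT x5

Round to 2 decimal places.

0.67

NOT x3 = 1 − 0.42 = 0.58
x2 OR NOT x3 = min(1, a+b) on (0.87, 0.58) = 1.00
NOT x5 = 1 − 0.33 = 0.67
(x2 OR NOT x3) AND NOT x5 = max(0, a+b−1) on (1.00, 0.67) = 0.67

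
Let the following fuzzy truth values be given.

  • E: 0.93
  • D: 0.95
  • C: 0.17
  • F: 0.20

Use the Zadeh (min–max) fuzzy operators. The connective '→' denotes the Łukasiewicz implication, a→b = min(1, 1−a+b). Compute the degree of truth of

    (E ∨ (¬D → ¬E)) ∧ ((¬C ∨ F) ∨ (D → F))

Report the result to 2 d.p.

0.83

¬D = 1 − 0.95 = 0.05
¬E = 1 − 0.93 = 0.07
¬D → ¬E  [Łukasiewicz: min(1, 1−a+b)] with a=0.05, b=0.07 → 1.00
E ∨ (¬D → ¬E) = max(a, b) on (0.93, 1.00) = 1.00
¬C = 1 − 0.17 = 0.83
¬C ∨ F = max(a, b) on (0.83, 0.20) = 0.83
D → F  [Łukasiewicz: min(1, 1−a+b)] with a=0.95, b=0.20 → 0.25
(¬C ∨ F) ∨ (D → F) = max(a, b) on (0.83, 0.25) = 0.83
(E ∨ (¬D → ¬E)) ∧ ((¬C ∨ F) ∨ (D → F)) = min(a, b) on (1.00, 0.83) = 0.83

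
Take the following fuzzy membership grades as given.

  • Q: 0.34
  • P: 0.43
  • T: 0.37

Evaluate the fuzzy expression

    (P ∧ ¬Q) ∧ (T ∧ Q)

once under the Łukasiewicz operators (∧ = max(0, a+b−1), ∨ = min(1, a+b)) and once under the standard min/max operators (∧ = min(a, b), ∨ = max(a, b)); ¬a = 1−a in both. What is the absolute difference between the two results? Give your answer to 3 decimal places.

Under Łukasiewicz:
  ¬Q = 1 − 0.34 = 0.66
  P ∧ ¬Q = max(0, a+b−1) on (0.43, 0.66) = 0.09
  T ∧ Q = max(0, a+b−1) on (0.37, 0.34) = 0.00
  (P ∧ ¬Q) ∧ (T ∧ Q) = max(0, a+b−1) on (0.09, 0.00) = 0.00
  → value = 0.0000
Under standard min/max:
  ¬Q = 1 − 0.34 = 0.66
  P ∧ ¬Q = min(a, b) on (0.43, 0.66) = 0.43
  T ∧ Q = min(a, b) on (0.37, 0.34) = 0.34
  (P ∧ ¬Q) ∧ (T ∧ Q) = min(a, b) on (0.43, 0.34) = 0.34
  → value = 0.3400
|0.0000 − 0.3400| = 0.340

0.340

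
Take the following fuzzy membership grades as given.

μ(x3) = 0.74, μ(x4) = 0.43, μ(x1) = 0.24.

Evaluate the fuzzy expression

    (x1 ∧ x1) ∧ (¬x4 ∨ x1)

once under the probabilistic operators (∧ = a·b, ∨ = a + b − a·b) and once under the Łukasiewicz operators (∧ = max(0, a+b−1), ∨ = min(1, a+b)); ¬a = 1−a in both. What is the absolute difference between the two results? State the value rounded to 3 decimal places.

Under probabilistic:
  x1 ∧ x1 = a·b on (0.2400, 0.2400) = 0.0576
  ¬x4 = 1 − 0.4300 = 0.5700
  ¬x4 ∨ x1 = a + b − a·b on (0.5700, 0.2400) = 0.6732
  (x1 ∧ x1) ∧ (¬x4 ∨ x1) = a·b on (0.0576, 0.6732) = 0.0388
  → value = 0.0388
Under Łukasiewicz:
  x1 ∧ x1 = max(0, a+b−1) on (0.24, 0.24) = 0.00
  ¬x4 = 1 − 0.43 = 0.57
  ¬x4 ∨ x1 = min(1, a+b) on (0.57, 0.24) = 0.81
  (x1 ∧ x1) ∧ (¬x4 ∨ x1) = max(0, a+b−1) on (0.00, 0.81) = 0.00
  → value = 0.0000
|0.0388 − 0.0000| = 0.039

0.039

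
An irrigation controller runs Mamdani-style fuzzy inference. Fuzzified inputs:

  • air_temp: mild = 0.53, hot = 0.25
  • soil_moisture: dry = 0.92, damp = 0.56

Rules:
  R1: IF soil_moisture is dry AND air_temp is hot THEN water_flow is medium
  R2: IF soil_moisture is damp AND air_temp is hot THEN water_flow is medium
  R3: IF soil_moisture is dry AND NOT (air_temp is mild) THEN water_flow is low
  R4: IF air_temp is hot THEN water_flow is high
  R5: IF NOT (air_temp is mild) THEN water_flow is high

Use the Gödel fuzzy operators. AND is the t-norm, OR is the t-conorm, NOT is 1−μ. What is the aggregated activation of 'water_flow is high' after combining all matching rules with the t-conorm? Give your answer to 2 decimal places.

R1: dry=0.92, hot=0.25; AND[min(a, b)] → w = 0.25
R2: damp=0.56, hot=0.25; AND[min(a, b)] → w = 0.25
R3: dry=0.92, ¬mild=1−0.53=0.47; AND[min(a, b)] → w = 0.47
R4: hot=0.25 → w = 0.25
R5: ¬mild=1−0.53=0.47 → w = 0.47
Rules with consequent 'high': {R4, R5} → strengths 0.25, 0.47
Aggregate via t-conorm [max(a, b)]: 0.47

0.47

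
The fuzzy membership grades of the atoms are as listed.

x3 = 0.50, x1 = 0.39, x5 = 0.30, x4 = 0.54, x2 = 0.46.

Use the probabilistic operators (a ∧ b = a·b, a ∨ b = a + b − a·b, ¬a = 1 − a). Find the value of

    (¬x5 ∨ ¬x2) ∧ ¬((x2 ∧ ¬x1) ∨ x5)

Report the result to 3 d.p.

0.434

¬x5 = 1 − 0.3000 = 0.7000
¬x2 = 1 − 0.4600 = 0.5400
¬x5 ∨ ¬x2 = a + b − a·b on (0.7000, 0.5400) = 0.8620
¬x1 = 1 − 0.3900 = 0.6100
x2 ∧ ¬x1 = a·b on (0.4600, 0.6100) = 0.2806
(x2 ∧ ¬x1) ∨ x5 = a + b − a·b on (0.2806, 0.3000) = 0.4964
¬((x2 ∧ ¬x1) ∨ x5) = 1 − 0.4964 = 0.5036
(¬x5 ∨ ¬x2) ∧ ¬((x2 ∧ ¬x1) ∨ x5) = a·b on (0.8620, 0.5036) = 0.4341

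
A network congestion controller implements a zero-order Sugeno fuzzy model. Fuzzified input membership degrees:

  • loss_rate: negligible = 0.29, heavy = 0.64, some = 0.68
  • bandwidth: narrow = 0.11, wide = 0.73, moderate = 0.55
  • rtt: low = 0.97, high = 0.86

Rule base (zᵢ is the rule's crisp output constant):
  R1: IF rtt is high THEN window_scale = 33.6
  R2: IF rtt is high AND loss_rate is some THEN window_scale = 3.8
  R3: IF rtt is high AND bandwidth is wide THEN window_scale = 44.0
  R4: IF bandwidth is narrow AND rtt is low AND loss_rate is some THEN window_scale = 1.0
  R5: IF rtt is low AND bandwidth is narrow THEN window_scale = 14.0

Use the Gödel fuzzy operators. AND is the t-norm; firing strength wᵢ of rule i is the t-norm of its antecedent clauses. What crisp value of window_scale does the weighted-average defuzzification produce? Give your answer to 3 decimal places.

26.205

R1 (z=33.6): high=0.86 → w = 0.86
R2 (z=3.8): high=0.86, some=0.68; AND[min(a, b)] → w = 0.68
R3 (z=44.0): high=0.86, wide=0.73; AND[min(a, b)] → w = 0.73
R4 (z=1.0): narrow=0.11, low=0.97, some=0.68; AND[min(a, b)] → w = 0.11
R5 (z=14.0): low=0.97, narrow=0.11; AND[min(a, b)] → w = 0.11
Weighted average = (0.86·33.6 + 0.68·3.8 + 0.73·44.0 + 0.11·1.0 + 0.11·14.0) / (0.86 + 0.68 + 0.73 + 0.11 + 0.11)
  = 65.2500 / 2.4900 = 26.205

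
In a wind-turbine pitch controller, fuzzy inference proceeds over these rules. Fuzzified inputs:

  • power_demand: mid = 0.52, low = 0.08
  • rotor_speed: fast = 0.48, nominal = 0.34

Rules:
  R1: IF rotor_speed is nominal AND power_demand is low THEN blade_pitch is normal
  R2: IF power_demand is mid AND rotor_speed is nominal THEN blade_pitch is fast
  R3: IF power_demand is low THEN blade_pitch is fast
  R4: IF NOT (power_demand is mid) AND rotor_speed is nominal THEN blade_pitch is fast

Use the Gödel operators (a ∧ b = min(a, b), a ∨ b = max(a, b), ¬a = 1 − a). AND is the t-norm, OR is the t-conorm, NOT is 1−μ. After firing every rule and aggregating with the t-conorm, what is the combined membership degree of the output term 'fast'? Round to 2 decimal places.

0.34

R1: nominal=0.34, low=0.08; AND[min(a, b)] → w = 0.08
R2: mid=0.52, nominal=0.34; AND[min(a, b)] → w = 0.34
R3: low=0.08 → w = 0.08
R4: ¬mid=1−0.52=0.48, nominal=0.34; AND[min(a, b)] → w = 0.34
Rules with consequent 'fast': {R2, R3, R4} → strengths 0.34, 0.08, 0.34
Aggregate via t-conorm [max(a, b)]: 0.34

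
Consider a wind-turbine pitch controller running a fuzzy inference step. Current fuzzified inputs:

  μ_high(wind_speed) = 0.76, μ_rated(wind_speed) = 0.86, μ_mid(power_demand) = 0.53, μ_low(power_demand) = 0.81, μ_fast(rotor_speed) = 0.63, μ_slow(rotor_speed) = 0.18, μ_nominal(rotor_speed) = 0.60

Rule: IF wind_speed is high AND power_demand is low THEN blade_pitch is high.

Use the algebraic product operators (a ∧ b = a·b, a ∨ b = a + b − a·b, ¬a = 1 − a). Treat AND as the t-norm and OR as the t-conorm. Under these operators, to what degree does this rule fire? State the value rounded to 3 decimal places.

0.616

firing strength: high=0.76, low=0.81; AND[a·b] → w = 0.6156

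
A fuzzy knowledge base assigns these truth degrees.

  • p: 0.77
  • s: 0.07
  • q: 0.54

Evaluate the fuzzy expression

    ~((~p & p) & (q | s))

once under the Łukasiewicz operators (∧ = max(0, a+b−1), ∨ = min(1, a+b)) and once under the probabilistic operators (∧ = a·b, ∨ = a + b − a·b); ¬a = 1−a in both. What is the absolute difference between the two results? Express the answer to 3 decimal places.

Under Łukasiewicz:
  ~p = 1 − 0.77 = 0.23
  ~p & p = max(0, a+b−1) on (0.23, 0.77) = 0.00
  q | s = min(1, a+b) on (0.54, 0.07) = 0.61
  (~p & p) & (q | s) = max(0, a+b−1) on (0.00, 0.61) = 0.00
  ~((~p & p) & (q | s)) = 1 − 0.00 = 1.00
  → value = 1.0000
Under probabilistic:
  ~p = 1 − 0.7700 = 0.2300
  ~p & p = a·b on (0.2300, 0.7700) = 0.1771
  q | s = a + b − a·b on (0.5400, 0.0700) = 0.5722
  (~p & p) & (q | s) = a·b on (0.1771, 0.5722) = 0.1013
  ~((~p & p) & (q | s)) = 1 − 0.1013 = 0.8987
  → value = 0.8987
|1.0000 − 0.8987| = 0.101

0.101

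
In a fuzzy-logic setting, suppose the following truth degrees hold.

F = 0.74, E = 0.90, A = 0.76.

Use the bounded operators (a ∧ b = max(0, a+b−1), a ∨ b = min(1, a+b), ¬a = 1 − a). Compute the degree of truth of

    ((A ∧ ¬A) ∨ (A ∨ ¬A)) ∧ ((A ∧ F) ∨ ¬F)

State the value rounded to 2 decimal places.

¬A = 1 − 0.76 = 0.24
A ∧ ¬A = max(0, a+b−1) on (0.76, 0.24) = 0.00
¬A = 1 − 0.76 = 0.24
A ∨ ¬A = min(1, a+b) on (0.76, 0.24) = 1.00
(A ∧ ¬A) ∨ (A ∨ ¬A) = min(1, a+b) on (0.00, 1.00) = 1.00
A ∧ F = max(0, a+b−1) on (0.76, 0.74) = 0.50
¬F = 1 − 0.74 = 0.26
(A ∧ F) ∨ ¬F = min(1, a+b) on (0.50, 0.26) = 0.76
((A ∧ ¬A) ∨ (A ∨ ¬A)) ∧ ((A ∧ F) ∨ ¬F) = max(0, a+b−1) on (1.00, 0.76) = 0.76

0.76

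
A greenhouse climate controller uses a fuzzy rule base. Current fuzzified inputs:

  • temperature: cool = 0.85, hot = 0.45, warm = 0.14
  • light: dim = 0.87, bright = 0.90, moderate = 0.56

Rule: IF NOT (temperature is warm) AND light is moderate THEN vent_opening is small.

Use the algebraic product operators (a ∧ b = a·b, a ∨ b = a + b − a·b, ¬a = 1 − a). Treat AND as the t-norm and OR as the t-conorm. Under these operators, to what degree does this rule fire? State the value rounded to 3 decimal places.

0.482

firing strength: ¬warm=1−0.14=0.86, moderate=0.56; AND[a·b] → w = 0.4816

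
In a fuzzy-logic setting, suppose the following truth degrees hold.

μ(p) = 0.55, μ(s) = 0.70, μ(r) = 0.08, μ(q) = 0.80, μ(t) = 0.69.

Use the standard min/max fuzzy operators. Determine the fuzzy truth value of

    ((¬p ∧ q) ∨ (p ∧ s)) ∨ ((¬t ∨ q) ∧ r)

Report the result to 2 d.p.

0.55

¬p = 1 − 0.55 = 0.45
¬p ∧ q = min(a, b) on (0.45, 0.80) = 0.45
p ∧ s = min(a, b) on (0.55, 0.70) = 0.55
(¬p ∧ q) ∨ (p ∧ s) = max(a, b) on (0.45, 0.55) = 0.55
¬t = 1 − 0.69 = 0.31
¬t ∨ q = max(a, b) on (0.31, 0.80) = 0.80
(¬t ∨ q) ∧ r = min(a, b) on (0.80, 0.08) = 0.08
((¬p ∧ q) ∨ (p ∧ s)) ∨ ((¬t ∨ q) ∧ r) = max(a, b) on (0.55, 0.08) = 0.55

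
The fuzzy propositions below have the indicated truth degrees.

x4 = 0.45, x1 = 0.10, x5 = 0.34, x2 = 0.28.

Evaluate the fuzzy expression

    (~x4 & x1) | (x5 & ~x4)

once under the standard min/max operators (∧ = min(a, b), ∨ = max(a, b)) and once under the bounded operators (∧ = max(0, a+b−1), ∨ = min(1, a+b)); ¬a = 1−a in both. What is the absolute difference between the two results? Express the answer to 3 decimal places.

0.340

Under standard min/max:
  ~x4 = 1 − 0.45 = 0.55
  ~x4 & x1 = min(a, b) on (0.55, 0.10) = 0.10
  ~x4 = 1 − 0.45 = 0.55
  x5 & ~x4 = min(a, b) on (0.34, 0.55) = 0.34
  (~x4 & x1) | (x5 & ~x4) = max(a, b) on (0.10, 0.34) = 0.34
  → value = 0.3400
Under bounded:
  ~x4 = 1 − 0.45 = 0.55
  ~x4 & x1 = max(0, a+b−1) on (0.55, 0.10) = 0.00
  ~x4 = 1 − 0.45 = 0.55
  x5 & ~x4 = max(0, a+b−1) on (0.34, 0.55) = 0.00
  (~x4 & x1) | (x5 & ~x4) = min(1, a+b) on (0.00, 0.00) = 0.00
  → value = 0.0000
|0.3400 − 0.0000| = 0.340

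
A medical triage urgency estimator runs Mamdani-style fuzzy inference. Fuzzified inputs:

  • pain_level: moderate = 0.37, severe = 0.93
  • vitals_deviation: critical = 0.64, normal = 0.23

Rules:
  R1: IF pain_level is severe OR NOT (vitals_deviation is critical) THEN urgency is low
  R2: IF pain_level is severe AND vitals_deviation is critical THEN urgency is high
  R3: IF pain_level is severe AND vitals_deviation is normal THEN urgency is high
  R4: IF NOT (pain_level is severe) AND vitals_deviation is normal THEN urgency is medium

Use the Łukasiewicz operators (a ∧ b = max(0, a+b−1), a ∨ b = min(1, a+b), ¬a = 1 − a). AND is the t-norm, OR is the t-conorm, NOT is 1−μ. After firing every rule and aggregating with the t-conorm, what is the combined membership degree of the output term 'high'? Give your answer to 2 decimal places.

R1: severe=0.93, ¬critical=1−0.64=0.36; OR[min(1, a+b)] → w = 1.00
R2: severe=0.93, critical=0.64; AND[max(0, a+b−1)] → w = 0.57
R3: severe=0.93, normal=0.23; AND[max(0, a+b−1)] → w = 0.16
R4: ¬severe=1−0.93=0.07, normal=0.23; AND[max(0, a+b−1)] → w = 0.00
Rules with consequent 'high': {R2, R3} → strengths 0.57, 0.16
Aggregate via t-conorm [min(1, a+b)]: 0.73

0.73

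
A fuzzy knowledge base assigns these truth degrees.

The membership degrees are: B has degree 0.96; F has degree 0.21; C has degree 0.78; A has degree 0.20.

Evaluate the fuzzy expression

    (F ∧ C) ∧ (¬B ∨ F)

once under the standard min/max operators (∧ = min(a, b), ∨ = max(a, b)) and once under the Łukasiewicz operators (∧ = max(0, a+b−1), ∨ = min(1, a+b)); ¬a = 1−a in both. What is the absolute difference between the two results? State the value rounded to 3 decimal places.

Under standard min/max:
  F ∧ C = min(a, b) on (0.21, 0.78) = 0.21
  ¬B = 1 − 0.96 = 0.04
  ¬B ∨ F = max(a, b) on (0.04, 0.21) = 0.21
  (F ∧ C) ∧ (¬B ∨ F) = min(a, b) on (0.21, 0.21) = 0.21
  → value = 0.2100
Under Łukasiewicz:
  F ∧ C = max(0, a+b−1) on (0.21, 0.78) = 0.00
  ¬B = 1 − 0.96 = 0.04
  ¬B ∨ F = min(1, a+b) on (0.04, 0.21) = 0.25
  (F ∧ C) ∧ (¬B ∨ F) = max(0, a+b−1) on (0.00, 0.25) = 0.00
  → value = 0.0000
|0.2100 − 0.0000| = 0.210

0.210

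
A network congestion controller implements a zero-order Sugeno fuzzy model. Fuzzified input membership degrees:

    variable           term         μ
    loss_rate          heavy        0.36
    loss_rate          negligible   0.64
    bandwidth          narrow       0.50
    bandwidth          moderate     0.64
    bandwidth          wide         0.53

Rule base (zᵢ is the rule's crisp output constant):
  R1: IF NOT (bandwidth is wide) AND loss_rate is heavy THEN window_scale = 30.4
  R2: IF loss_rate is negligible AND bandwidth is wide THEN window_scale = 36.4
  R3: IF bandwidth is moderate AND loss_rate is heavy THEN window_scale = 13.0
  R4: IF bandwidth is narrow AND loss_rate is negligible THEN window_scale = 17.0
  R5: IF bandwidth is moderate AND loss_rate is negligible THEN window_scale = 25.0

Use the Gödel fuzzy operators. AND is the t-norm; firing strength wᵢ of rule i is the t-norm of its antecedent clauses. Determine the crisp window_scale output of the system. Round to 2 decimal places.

24.86

R1 (z=30.4): ¬wide=1−0.53=0.47, heavy=0.36; AND[min(a, b)] → w = 0.36
R2 (z=36.4): negligible=0.64, wide=0.53; AND[min(a, b)] → w = 0.53
R3 (z=13.0): moderate=0.64, heavy=0.36; AND[min(a, b)] → w = 0.36
R4 (z=17.0): narrow=0.50, negligible=0.64; AND[min(a, b)] → w = 0.50
R5 (z=25.0): moderate=0.64, negligible=0.64; AND[min(a, b)] → w = 0.64
Weighted average = (0.36·30.4 + 0.53·36.4 + 0.36·13.0 + 0.50·17.0 + 0.64·25.0) / (0.36 + 0.53 + 0.36 + 0.50 + 0.64)
  = 59.4160 / 2.3900 = 24.86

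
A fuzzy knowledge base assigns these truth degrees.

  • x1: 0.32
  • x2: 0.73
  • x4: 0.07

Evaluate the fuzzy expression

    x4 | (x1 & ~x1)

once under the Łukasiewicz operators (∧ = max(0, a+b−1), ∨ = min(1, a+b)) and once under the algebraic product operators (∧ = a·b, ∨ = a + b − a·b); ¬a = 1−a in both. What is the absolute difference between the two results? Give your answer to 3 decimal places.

Under Łukasiewicz:
  ~x1 = 1 − 0.32 = 0.68
  x1 & ~x1 = max(0, a+b−1) on (0.32, 0.68) = 0.00
  x4 | (x1 & ~x1) = min(1, a+b) on (0.07, 0.00) = 0.07
  → value = 0.0700
Under algebraic product:
  ~x1 = 1 − 0.3200 = 0.6800
  x1 & ~x1 = a·b on (0.3200, 0.6800) = 0.2176
  x4 | (x1 & ~x1) = a + b − a·b on (0.0700, 0.2176) = 0.2724
  → value = 0.2724
|0.0700 − 0.2724| = 0.202

0.202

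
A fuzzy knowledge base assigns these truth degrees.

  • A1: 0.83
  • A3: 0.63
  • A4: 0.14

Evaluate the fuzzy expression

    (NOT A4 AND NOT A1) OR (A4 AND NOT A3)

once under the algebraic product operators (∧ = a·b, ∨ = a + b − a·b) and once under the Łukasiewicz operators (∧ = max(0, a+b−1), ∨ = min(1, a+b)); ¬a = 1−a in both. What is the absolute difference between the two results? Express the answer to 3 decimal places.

0.160

Under algebraic product:
  NOT A4 = 1 − 0.1400 = 0.8600
  NOT A1 = 1 − 0.8300 = 0.1700
  NOT A4 AND NOT A1 = a·b on (0.8600, 0.1700) = 0.1462
  NOT A3 = 1 − 0.6300 = 0.3700
  A4 AND NOT A3 = a·b on (0.1400, 0.3700) = 0.0518
  (NOT A4 AND NOT A1) OR (A4 AND NOT A3) = a + b − a·b on (0.1462, 0.0518) = 0.1904
  → value = 0.1904
Under Łukasiewicz:
  NOT A4 = 1 − 0.14 = 0.86
  NOT A1 = 1 − 0.83 = 0.17
  NOT A4 AND NOT A1 = max(0, a+b−1) on (0.86, 0.17) = 0.03
  NOT A3 = 1 − 0.63 = 0.37
  A4 AND NOT A3 = max(0, a+b−1) on (0.14, 0.37) = 0.00
  (NOT A4 AND NOT A1) OR (A4 AND NOT A3) = min(1, a+b) on (0.03, 0.00) = 0.03
  → value = 0.0300
|0.1904 − 0.0300| = 0.160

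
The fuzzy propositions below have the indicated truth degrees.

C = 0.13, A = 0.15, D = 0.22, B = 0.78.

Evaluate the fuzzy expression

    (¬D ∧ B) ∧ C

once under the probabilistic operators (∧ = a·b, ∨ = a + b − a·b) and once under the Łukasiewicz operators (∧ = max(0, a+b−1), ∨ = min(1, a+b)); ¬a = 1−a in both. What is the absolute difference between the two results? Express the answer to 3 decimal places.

0.079

Under probabilistic:
  ¬D = 1 − 0.2200 = 0.7800
  ¬D ∧ B = a·b on (0.7800, 0.7800) = 0.6084
  (¬D ∧ B) ∧ C = a·b on (0.6084, 0.1300) = 0.0791
  → value = 0.0791
Under Łukasiewicz:
  ¬D = 1 − 0.22 = 0.78
  ¬D ∧ B = max(0, a+b−1) on (0.78, 0.78) = 0.56
  (¬D ∧ B) ∧ C = max(0, a+b−1) on (0.56, 0.13) = 0.00
  → value = 0.0000
|0.0791 − 0.0000| = 0.079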